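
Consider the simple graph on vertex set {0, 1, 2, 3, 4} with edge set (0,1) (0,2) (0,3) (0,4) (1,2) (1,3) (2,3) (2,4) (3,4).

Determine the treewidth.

3

A width-3 tree decomposition is:
Bags: B1 = {0, 2, 3, 4}  B2 = {0, 1, 2, 3}
Tree: B1–B2
Every bag has size at most 4, so the width is 4 − 1 = 3 and tw(G) ≤ 3. For the lower bound, the 4 vertices {0, 1, 2, 3} are pairwise adjacent, and any tree decomposition puts a clique entirely inside one bag — forcing width ≥ 3. Therefore the treewidth is 3.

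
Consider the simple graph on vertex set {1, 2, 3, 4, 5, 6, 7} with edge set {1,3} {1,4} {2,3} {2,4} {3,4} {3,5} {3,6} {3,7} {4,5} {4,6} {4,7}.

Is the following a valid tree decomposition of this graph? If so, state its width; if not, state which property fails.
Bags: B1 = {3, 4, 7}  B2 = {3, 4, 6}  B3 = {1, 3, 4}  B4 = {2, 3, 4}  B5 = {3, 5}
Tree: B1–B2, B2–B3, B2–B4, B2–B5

No — edge (4,5) lies in no bag.

A tree decomposition must satisfy three properties: every vertex lies in some bag; for every edge, both endpoints lie together in some bag; and for every vertex, the bags containing it form a connected subtree. Here edge (4,5) lies in no bag, so the decomposition is invalid.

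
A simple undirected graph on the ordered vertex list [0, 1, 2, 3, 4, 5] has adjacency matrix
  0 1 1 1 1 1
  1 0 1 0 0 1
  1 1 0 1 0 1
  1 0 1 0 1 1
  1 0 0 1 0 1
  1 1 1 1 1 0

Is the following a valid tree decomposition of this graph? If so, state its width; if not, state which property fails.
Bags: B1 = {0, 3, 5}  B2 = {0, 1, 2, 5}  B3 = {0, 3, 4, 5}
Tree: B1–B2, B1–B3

A tree decomposition must satisfy three properties: every vertex lies in some bag; for every edge, both endpoints lie together in some bag; and for every vertex, the bags containing it form a connected subtree. Here edge (2,3) lies in no bag, so the decomposition is invalid.

No — edge (2,3) lies in no bag.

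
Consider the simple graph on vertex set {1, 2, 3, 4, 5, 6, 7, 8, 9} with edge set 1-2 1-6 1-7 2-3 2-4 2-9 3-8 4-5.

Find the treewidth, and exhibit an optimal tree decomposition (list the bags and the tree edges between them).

Each bag holds 2 vertices, so the decomposition has width 1, which upper-bounds the treewidth. Any graph with an edge has treewidth ≥ 1, and G has the edge 4–2. The upper and lower bounds meet at 1, so that is the treewidth.

Treewidth 1.
Bags: B1 = {2, 4}  B2 = {2, 9}  B3 = {1, 2}  B4 = {2, 3}  B5 = {4, 5}  B6 = {1, 6}  B7 = {3, 8}  B8 = {1, 7}
Tree: B1–B2, B1–B3, B2–B4, B1–B5, B3–B6, B4–B7, B3–B8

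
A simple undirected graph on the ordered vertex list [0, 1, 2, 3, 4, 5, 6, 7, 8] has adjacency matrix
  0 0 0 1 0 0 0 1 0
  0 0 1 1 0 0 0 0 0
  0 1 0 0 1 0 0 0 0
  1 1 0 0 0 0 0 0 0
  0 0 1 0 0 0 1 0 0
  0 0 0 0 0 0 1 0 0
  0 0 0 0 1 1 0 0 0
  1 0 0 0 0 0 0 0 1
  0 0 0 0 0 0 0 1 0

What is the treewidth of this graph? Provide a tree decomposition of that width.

Treewidth 1.
One such decomposition:
Bags: B1 = {5, 6}  B2 = {4, 6}  B3 = {2, 4}  B4 = {1, 2}  B5 = {1, 3}  B6 = {0, 3}  B7 = {0, 7}  B8 = {7, 8}
Tree: B1–B2, B2–B3, B3–B4, B4–B5, B5–B6, B6–B7, B7–B8

Every bag has size at most 2, so the width is 2 − 1 = 1 and tw(G) ≤ 1. Since G has at least one edge (e.g. 5–6), it is not an edgeless graph, so tw(G) ≥ 1. The upper and lower bounds meet at 1, so that is the treewidth.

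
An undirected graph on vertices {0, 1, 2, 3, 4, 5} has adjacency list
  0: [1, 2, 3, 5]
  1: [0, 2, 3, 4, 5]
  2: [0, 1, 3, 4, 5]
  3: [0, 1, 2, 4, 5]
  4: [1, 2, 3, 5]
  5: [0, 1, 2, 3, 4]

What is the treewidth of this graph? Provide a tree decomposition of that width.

Each bag holds 5 vertices, so the decomposition has width 4, which upper-bounds the treewidth. On the other hand G contains the 5-clique {0, 1, 2, 3, 5}. A clique must lie in a single bag of any decomposition, so no decomposition can have width below 4. Hence tw(G) = 4 exactly.

Treewidth 4.
One optimal decomposition is:
Bags: B1 = {0, 1, 2, 3, 5}  B2 = {1, 2, 3, 4, 5}
Tree: B1–B2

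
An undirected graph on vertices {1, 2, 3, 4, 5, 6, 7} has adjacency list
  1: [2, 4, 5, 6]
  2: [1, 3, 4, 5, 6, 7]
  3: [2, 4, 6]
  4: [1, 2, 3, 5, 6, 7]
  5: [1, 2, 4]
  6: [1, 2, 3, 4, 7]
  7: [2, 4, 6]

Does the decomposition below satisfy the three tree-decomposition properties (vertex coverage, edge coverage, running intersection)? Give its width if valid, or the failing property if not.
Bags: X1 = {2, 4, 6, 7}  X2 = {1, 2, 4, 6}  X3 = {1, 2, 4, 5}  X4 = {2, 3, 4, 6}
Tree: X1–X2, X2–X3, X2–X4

Yes; width 3.

Checking the three conditions: (i) the bags cover all of {1, 2, 3, 4, 5, 6, 7}; (ii) for each edge, some bag contains both endpoints; (iii) the bags containing any fixed vertex form a subtree. All hold, so the decomposition is valid with width 4 − 1 = 3.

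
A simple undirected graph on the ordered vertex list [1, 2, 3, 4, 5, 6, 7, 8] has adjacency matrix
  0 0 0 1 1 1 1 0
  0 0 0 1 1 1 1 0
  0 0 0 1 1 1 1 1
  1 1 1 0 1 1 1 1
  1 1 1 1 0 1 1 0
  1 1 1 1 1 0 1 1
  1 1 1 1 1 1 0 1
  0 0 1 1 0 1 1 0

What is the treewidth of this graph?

A width-4 tree decomposition is:
Bags: B1 = {2, 4, 5, 6, 7}  B2 = {3, 4, 5, 6, 7}  B3 = {3, 4, 6, 7, 8}  B4 = {1, 4, 5, 6, 7}
Tree: B1–B2, B2–B3, B2–B4
Every bag has size at most 5, so the width is 5 − 1 = 4 and tw(G) ≤ 4. Conversely, {3, 4, 6, 7, 8} is a clique of size 5, and the vertices of any clique must share a bag in every tree decomposition; so some bag has ≥ 5 vertices and tw(G) ≥ 4. The upper and lower bounds meet at 4, so that is the treewidth.

4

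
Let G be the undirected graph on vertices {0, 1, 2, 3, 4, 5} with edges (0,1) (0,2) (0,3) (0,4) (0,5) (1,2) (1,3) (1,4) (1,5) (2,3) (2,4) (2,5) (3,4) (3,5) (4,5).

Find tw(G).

5

A width-5 tree decomposition is:
Bags: B1 = {0, 1, 2, 3, 4, 5}
Tree: (single bag)
With just one bag of size 6, the width is 6 − 1 = 5, so tw(G) ≤ 5. For the lower bound, the 6 vertices {0, 1, 2, 3, 4, 5} are pairwise adjacent, and any tree decomposition puts a clique entirely inside one bag — forcing width ≥ 5. The upper and lower bounds meet at 5, so that is the treewidth.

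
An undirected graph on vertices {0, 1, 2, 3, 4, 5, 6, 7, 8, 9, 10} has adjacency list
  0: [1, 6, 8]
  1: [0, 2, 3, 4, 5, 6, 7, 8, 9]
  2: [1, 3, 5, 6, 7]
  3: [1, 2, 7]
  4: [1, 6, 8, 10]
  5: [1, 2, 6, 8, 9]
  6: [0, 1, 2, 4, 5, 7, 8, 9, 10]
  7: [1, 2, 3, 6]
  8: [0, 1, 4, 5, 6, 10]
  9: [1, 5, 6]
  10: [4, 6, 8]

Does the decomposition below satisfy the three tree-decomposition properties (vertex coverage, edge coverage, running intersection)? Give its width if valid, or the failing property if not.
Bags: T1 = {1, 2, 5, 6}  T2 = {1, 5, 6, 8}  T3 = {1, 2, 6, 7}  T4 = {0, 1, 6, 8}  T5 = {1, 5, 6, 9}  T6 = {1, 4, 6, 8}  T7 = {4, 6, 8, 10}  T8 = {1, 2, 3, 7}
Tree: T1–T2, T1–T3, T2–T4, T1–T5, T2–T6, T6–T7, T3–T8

Vertex coverage: the bags together contain {0, 1, 2, 3, 4, 5, 6, 7, 8, 9, 10}, the full vertex set. Edge coverage: each edge of G has both endpoints in at least one bag. Running intersection: for every vertex, the bags containing it form a connected subtree. All three properties hold, so this is a valid tree decomposition of width max|bag| − 1 = 3, and hence tw(G) ≤ 3.

Yes; width 3.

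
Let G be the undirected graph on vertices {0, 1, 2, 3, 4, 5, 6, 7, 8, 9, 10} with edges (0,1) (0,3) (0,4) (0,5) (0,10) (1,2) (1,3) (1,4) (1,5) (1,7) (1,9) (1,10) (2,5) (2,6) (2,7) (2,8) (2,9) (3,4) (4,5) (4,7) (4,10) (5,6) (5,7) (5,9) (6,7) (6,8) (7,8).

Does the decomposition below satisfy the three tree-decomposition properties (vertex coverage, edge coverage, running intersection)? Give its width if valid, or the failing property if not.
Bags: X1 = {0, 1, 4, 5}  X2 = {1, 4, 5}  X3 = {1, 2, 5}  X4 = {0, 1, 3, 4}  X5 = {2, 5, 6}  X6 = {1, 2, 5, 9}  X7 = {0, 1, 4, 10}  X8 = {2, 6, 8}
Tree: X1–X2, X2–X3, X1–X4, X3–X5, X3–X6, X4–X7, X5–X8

No — vertex 7 appears in no bag.

A tree decomposition must satisfy three properties: every vertex lies in some bag; for every edge, both endpoints lie together in some bag; and for every vertex, the bags containing it form a connected subtree. Here vertex 7 appears in no bag, so the decomposition is invalid.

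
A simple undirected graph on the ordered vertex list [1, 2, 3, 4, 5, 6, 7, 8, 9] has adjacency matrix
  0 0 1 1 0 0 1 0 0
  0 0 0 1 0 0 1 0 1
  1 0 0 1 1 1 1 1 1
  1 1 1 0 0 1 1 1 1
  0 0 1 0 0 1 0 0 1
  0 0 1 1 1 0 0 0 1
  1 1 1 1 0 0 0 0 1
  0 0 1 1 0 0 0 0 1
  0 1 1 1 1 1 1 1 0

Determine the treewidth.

3

A width-3 tree decomposition is:
Bags: B1 = {3, 4, 8, 9}  B2 = {3, 4, 7, 9}  B3 = {3, 4, 6, 9}  B4 = {3, 5, 6, 9}  B5 = {2, 4, 7, 9}  B6 = {1, 3, 4, 7}
Tree: B1–B2, B2–B3, B3–B4, B2–B5, B2–B6
The largest bag has 4 vertices, giving width 3; this decomposition certifies tw(G) ≤ 3. For the lower bound, the 4 vertices {2, 4, 7, 9} are pairwise adjacent, and any tree decomposition puts a clique entirely inside one bag — forcing width ≥ 3. Hence tw(G) = 3 exactly.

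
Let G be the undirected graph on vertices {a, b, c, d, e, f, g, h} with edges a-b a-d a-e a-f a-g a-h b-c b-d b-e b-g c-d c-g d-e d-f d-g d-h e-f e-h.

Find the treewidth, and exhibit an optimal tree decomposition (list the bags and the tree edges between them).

Treewidth 3.
One optimal decomposition is:
Bags: B1 = {a, b, d, e}  B2 = {a, b, d, g}  B3 = {b, c, d, g}  B4 = {a, d, e, h}  B5 = {a, d, e, f}
Tree: B1–B2, B2–B3, B1–B4, B1–B5

Each bag holds 4 vertices, so the decomposition has width 3, which upper-bounds the treewidth. For the lower bound, the 4 vertices {b, c, d, g} are pairwise adjacent, and any tree decomposition puts a clique entirely inside one bag — forcing width ≥ 3. Hence tw(G) = 3 exactly.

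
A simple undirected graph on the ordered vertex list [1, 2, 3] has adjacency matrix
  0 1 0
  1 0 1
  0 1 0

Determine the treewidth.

A width-1 tree decomposition is:
Bags: B1 = {2, 3}  B2 = {1, 2}
Tree: B1–B2
Each bag holds 2 vertices, so the decomposition has width 1, which upper-bounds the treewidth. Since G has at least one edge (e.g. 3–2), it is not an edgeless graph, so tw(G) ≥ 1. The upper and lower bounds meet at 1, so that is the treewidth.

1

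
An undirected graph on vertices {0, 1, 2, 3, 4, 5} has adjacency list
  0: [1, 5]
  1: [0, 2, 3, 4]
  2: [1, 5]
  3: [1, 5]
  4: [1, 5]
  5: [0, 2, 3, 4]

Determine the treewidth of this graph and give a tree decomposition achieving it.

Treewidth 2.
One optimal decomposition is:
Bags: B1 = {1, 2, 5}  B2 = {1, 4, 5}  B3 = {1, 3, 5}  B4 = {0, 1, 5}
Tree: B1–B2, B2–B3, B3–B4

Every bag has size at most 3, so the width is 3 − 1 = 2 and tw(G) ≤ 2. The edges 2–5–4–1–2 form a cycle, so G is not a tree and its treewidth is at least 2. Hence tw(G) = 2 exactly.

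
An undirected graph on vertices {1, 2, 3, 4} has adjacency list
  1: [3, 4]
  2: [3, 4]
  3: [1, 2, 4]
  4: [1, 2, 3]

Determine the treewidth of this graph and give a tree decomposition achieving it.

Treewidth 2.
One optimal decomposition is:
Bags: B1 = {1, 3, 4}  B2 = {2, 3, 4}
Tree: B1–B2

Each bag holds 3 vertices, so the decomposition has width 2, which upper-bounds the treewidth. For the lower bound, the 3 vertices {1, 3, 4} are pairwise adjacent, and any tree decomposition puts a clique entirely inside one bag — forcing width ≥ 2. The upper and lower bounds meet at 2, so that is the treewidth.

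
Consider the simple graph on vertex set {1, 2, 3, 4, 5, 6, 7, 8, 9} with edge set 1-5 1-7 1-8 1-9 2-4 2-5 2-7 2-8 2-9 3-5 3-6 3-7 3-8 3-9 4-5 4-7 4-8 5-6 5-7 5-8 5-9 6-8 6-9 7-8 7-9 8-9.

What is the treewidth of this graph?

A width-4 tree decomposition is:
Bags: B1 = {2, 5, 7, 8, 9}  B2 = {2, 4, 5, 7, 8}  B3 = {1, 5, 7, 8, 9}  B4 = {3, 5, 7, 8, 9}  B5 = {3, 5, 6, 8, 9}
Tree: B1–B2, B1–B3, B1–B4, B4–B5
The largest bag has 5 vertices, giving width 4; this decomposition certifies tw(G) ≤ 4. On the other hand G contains the 5-clique {3, 5, 6, 8, 9}. A clique must lie in a single bag of any decomposition, so no decomposition can have width below 4. Combining the bounds, tw(G) = 4.

4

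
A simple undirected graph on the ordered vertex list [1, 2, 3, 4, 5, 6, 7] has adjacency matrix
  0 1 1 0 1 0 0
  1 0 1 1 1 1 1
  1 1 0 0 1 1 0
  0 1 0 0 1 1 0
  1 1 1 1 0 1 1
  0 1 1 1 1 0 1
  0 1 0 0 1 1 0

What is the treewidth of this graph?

A width-3 tree decomposition is:
Bags: B1 = {1, 2, 3, 5}  B2 = {2, 3, 5, 6}  B3 = {2, 5, 6, 7}  B4 = {2, 4, 5, 6}
Tree: B1–B2, B2–B3, B2–B4
Each bag holds 4 vertices, so the decomposition has width 3, which upper-bounds the treewidth. For the lower bound, the 4 vertices {1, 2, 3, 5} are pairwise adjacent, and any tree decomposition puts a clique entirely inside one bag — forcing width ≥ 3. Combining the bounds, tw(G) = 3.

3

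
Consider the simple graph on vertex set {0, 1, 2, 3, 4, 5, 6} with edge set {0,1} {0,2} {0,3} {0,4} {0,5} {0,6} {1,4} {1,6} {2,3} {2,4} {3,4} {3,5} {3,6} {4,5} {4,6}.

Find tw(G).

A width-3 tree decomposition is:
Bags: B1 = {0, 3, 4, 6}  B2 = {0, 2, 3, 4}  B3 = {0, 1, 4, 6}  B4 = {0, 3, 4, 5}
Tree: B1–B2, B1–B3, B1–B4
Each bag holds 4 vertices, so the decomposition has width 3, which upper-bounds the treewidth. For the lower bound, the 4 vertices {0, 1, 4, 6} are pairwise adjacent, and any tree decomposition puts a clique entirely inside one bag — forcing width ≥ 3. Therefore the treewidth is 3.

3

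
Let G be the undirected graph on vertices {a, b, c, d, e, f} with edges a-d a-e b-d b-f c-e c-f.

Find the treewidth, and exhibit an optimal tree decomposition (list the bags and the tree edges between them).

Each bag holds 3 vertices, so the decomposition has width 2, which upper-bounds the treewidth. For the lower bound, G contains the cycle f–b–d–a–e–c–f, so G is not a forest; only forests have treewidth ≤ 1, hence tw(G) ≥ 2. Combining the bounds, tw(G) = 2.

Treewidth 2.
One optimal decomposition is:
Bags: B1 = {b, d, f}  B2 = {a, d, f}  B3 = {a, e, f}  B4 = {c, e, f}
Tree: B1–B2, B2–B3, B3–B4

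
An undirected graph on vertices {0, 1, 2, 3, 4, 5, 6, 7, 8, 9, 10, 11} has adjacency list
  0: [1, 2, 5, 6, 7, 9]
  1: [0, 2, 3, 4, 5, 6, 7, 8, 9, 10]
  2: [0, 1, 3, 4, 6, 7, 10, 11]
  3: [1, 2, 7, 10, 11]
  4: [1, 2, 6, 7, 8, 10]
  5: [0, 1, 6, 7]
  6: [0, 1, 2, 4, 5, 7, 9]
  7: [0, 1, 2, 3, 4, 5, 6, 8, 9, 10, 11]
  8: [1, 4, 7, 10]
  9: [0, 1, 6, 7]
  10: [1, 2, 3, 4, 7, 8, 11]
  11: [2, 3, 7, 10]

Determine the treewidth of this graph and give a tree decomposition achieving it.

The largest bag has 5 vertices, giving width 4; this decomposition certifies tw(G) ≤ 4. For the lower bound, the 5 vertices {1, 4, 7, 8, 10} are pairwise adjacent, and any tree decomposition puts a clique entirely inside one bag — forcing width ≥ 4. Combining the bounds, tw(G) = 4.

Treewidth 4.
One such decomposition:
Bags: B1 = {1, 2, 4, 6, 7}  B2 = {1, 2, 4, 7, 10}  B3 = {1, 4, 7, 8, 10}  B4 = {0, 1, 2, 6, 7}  B5 = {0, 1, 6, 7, 9}  B6 = {1, 2, 3, 7, 10}  B7 = {0, 1, 5, 6, 7}  B8 = {2, 3, 7, 10, 11}
Tree: B1–B2, B2–B3, B1–B4, B4–B5, B2–B6, B4–B7, B6–B8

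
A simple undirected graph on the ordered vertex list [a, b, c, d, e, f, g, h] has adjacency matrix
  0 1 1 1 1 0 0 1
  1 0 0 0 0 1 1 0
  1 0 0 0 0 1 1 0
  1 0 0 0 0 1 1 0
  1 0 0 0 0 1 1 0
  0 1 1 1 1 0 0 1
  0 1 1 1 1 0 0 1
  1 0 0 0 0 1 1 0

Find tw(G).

3

A width-3 tree decomposition is:
Bags: B1 = {a, b, f, g}  B2 = {a, c, f, g}  B3 = {a, e, f, g}  B4 = {a, f, g, h}  B5 = {a, d, f, g}
Tree: B1–B2, B2–B3, B3–B4, B4–B5
Each bag holds 4 vertices, so the decomposition has width 3, which upper-bounds the treewidth. For the lower bound: the 4 vertex sets {a,b}, {c,g}, {f}, {e} are disjoint, each induces a connected subgraph, and every pair is joined by at least one edge of G. Contracting each set to a single vertex therefore yields K_{4} as a minor, and since treewidth is minor-monotone, tw(G) ≥ tw(K_{4}) = 3. Hence tw(G) = 3 exactly.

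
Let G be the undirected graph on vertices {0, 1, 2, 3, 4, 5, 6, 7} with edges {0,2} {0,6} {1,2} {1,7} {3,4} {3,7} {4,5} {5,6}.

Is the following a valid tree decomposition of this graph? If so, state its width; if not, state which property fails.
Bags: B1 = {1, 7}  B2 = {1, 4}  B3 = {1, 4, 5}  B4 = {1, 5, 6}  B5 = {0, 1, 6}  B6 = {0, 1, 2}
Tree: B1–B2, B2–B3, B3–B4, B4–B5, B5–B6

A tree decomposition must satisfy three properties: every vertex lies in some bag; for every edge, both endpoints lie together in some bag; and for every vertex, the bags containing it form a connected subtree. Here vertex 3 appears in no bag, so the decomposition is invalid.

No — vertex 3 appears in no bag.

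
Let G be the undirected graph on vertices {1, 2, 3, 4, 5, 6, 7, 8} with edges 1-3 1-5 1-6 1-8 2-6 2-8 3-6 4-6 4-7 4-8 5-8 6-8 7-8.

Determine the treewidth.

2

A width-2 tree decomposition is:
Bags: B1 = {1, 6, 8}  B2 = {4, 6, 8}  B3 = {2, 6, 8}  B4 = {1, 3, 6}  B5 = {4, 7, 8}  B6 = {1, 5, 8}
Tree: B1–B2, B2–B3, B1–B4, B2–B5, B1–B6
The largest bag has 3 vertices, giving width 2; this decomposition certifies tw(G) ≤ 2. On the other hand G contains the 3-clique {1, 5, 8}. A clique must lie in a single bag of any decomposition, so no decomposition can have width below 2. Therefore the treewidth is 2.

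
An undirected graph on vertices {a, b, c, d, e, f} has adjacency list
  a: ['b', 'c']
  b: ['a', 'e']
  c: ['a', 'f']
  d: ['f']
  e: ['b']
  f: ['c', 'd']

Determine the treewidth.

1

A width-1 tree decomposition is:
Bags: B1 = {d, f}  B2 = {c, f}  B3 = {a, c}  B4 = {a, b}  B5 = {b, e}
Tree: B1–B2, B2–B3, B3–B4, B4–B5
Every bag has size at most 2, so the width is 2 − 1 = 1 and tw(G) ≤ 1. Any graph with an edge has treewidth ≥ 1, and G has the edge d–f. Therefore the treewidth is 1.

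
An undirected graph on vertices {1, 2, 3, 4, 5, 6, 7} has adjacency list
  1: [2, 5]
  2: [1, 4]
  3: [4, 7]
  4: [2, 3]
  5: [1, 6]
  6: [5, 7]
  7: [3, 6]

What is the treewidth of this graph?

A width-2 tree decomposition is:
Bags: B1 = {3, 4, 7}  B2 = {4, 6, 7}  B3 = {4, 5, 6}  B4 = {1, 4, 5}  B5 = {1, 2, 4}
Tree: B1–B2, B2–B3, B3–B4, B4–B5
Each bag holds 3 vertices, so the decomposition has width 2, which upper-bounds the treewidth. The edges 4–3–7–6–5–1–2–4 form a cycle, so G is not a tree and its treewidth is at least 2. Hence tw(G) = 2 exactly.

2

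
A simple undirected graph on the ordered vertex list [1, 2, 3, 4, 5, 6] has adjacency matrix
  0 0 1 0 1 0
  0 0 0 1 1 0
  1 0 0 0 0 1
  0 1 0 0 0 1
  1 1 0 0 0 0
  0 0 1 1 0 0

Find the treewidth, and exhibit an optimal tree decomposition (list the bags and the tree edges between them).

Treewidth 2.
One such decomposition:
Bags: B1 = {1, 2, 5}  B2 = {1, 2, 3}  B3 = {2, 3, 6}  B4 = {2, 4, 6}
Tree: B1–B2, B2–B3, B3–B4

The largest bag has 3 vertices, giving width 2; this decomposition certifies tw(G) ≤ 2. For the lower bound, G contains the cycle 2–5–1–3–6–4–2, so G is not a forest; only forests have treewidth ≤ 1, hence tw(G) ≥ 2. The upper and lower bounds meet at 2, so that is the treewidth.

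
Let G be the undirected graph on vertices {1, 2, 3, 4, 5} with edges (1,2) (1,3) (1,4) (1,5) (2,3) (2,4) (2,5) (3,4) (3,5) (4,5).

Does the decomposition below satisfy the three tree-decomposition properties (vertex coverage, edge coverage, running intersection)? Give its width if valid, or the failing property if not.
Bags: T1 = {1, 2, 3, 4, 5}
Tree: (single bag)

Yes; width 4.

Vertex coverage: the bags together contain {1, 2, 3, 4, 5}, the full vertex set. Edge coverage: each edge of G has both endpoints in at least one bag. Running intersection: for every vertex, the bags containing it form a connected subtree. All three properties hold, so this is a valid tree decomposition of width max|bag| − 1 = 4, and hence tw(G) ≤ 4.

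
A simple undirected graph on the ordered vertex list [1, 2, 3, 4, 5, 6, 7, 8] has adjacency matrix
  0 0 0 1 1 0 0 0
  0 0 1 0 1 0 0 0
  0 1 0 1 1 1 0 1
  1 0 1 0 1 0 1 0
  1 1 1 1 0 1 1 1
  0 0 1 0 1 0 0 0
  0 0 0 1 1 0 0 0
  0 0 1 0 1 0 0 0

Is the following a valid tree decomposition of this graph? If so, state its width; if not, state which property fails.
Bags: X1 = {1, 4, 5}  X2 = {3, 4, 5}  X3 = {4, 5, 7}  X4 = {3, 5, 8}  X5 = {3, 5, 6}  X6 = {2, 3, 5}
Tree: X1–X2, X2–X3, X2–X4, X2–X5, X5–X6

Every vertex of G appears in some bag (union = {1, 2, 3, 4, 5, 6, 7, 8}); every edge is covered by a bag; and for each vertex v the set of bags containing v is connected in the bag tree. The decomposition is therefore valid. The largest bag has 3 vertices, so the width is 2.

Yes; width 2.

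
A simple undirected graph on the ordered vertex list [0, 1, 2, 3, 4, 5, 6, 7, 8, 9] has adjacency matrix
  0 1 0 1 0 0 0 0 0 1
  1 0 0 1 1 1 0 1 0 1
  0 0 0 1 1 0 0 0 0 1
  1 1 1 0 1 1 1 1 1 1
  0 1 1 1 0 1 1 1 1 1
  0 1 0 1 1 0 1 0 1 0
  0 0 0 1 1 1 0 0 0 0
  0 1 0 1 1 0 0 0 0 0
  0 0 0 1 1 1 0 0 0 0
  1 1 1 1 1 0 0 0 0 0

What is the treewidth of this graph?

A width-3 tree decomposition is:
Bags: B1 = {3, 4, 5, 6}  B2 = {1, 3, 4, 5}  B3 = {1, 3, 4, 9}  B4 = {3, 4, 5, 8}  B5 = {1, 3, 4, 7}  B6 = {2, 3, 4, 9}  B7 = {0, 1, 3, 9}
Tree: B1–B2, B2–B3, B1–B4, B3–B5, B3–B6, B3–B7
Every bag has size at most 4, so the width is 4 − 1 = 3 and tw(G) ≤ 3. Conversely, {0, 1, 3, 9} is a clique of size 4, and the vertices of any clique must share a bag in every tree decomposition; so some bag has ≥ 4 vertices and tw(G) ≥ 3. Therefore the treewidth is 3.

3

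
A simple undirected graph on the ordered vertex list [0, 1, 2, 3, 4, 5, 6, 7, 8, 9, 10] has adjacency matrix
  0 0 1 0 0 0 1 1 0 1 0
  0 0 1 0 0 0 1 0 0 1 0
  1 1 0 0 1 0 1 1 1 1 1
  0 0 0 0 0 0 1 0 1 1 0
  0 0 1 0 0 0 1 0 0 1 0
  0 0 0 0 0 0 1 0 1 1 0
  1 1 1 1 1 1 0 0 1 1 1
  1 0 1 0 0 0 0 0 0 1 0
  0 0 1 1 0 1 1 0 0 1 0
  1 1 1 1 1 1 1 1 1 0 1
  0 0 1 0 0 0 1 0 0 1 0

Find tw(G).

3

A width-3 tree decomposition is:
Bags: B1 = {1, 2, 6, 9}  B2 = {2, 6, 8, 9}  B3 = {2, 4, 6, 9}  B4 = {3, 6, 8, 9}  B5 = {5, 6, 8, 9}  B6 = {0, 2, 6, 9}  B7 = {2, 6, 9, 10}  B8 = {0, 2, 7, 9}
Tree: B1–B2, B1–B3, B2–B4, B2–B5, B3–B6, B3–B7, B6–B8
Every bag has size at most 4, so the width is 4 − 1 = 3 and tw(G) ≤ 3. Conversely, {0, 2, 6, 9} is a clique of size 4, and the vertices of any clique must share a bag in every tree decomposition; so some bag has ≥ 4 vertices and tw(G) ≥ 3. Therefore the treewidth is 3.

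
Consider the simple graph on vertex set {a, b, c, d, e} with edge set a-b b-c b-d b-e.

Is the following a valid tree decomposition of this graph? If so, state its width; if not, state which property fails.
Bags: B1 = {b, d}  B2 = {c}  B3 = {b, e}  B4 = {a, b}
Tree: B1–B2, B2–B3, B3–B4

No — edge (b,c) lies in no bag.

A tree decomposition must satisfy three properties: every vertex lies in some bag; for every edge, both endpoints lie together in some bag; and for every vertex, the bags containing it form a connected subtree. Here edge (b,c) lies in no bag, so the decomposition is invalid.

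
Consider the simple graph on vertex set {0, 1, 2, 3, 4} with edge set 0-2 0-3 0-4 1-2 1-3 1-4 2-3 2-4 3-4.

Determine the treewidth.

3

A width-3 tree decomposition is:
Bags: B1 = {0, 2, 3, 4}  B2 = {1, 2, 3, 4}
Tree: B1–B2
Every bag has size at most 4, so the width is 4 − 1 = 3 and tw(G) ≤ 3. On the other hand G contains the 4-clique {0, 2, 3, 4}. A clique must lie in a single bag of any decomposition, so no decomposition can have width below 3. Therefore the treewidth is 3.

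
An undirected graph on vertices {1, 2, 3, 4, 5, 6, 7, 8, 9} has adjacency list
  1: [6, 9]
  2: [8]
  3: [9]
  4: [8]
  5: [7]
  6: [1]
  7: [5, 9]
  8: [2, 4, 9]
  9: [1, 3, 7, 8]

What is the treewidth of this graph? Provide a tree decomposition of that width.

Treewidth 1.
Bags: B1 = {7, 9}  B2 = {1, 9}  B3 = {1, 6}  B4 = {5, 7}  B5 = {3, 9}  B6 = {8, 9}  B7 = {4, 8}  B8 = {2, 8}
Tree: B1–B2, B2–B3, B1–B4, B1–B5, B1–B6, B6–B7, B7–B8

Each bag holds 2 vertices, so the decomposition has width 1, which upper-bounds the treewidth. Since G has at least one edge (e.g. 9–7), it is not an edgeless graph, so tw(G) ≥ 1. Combining the bounds, tw(G) = 1.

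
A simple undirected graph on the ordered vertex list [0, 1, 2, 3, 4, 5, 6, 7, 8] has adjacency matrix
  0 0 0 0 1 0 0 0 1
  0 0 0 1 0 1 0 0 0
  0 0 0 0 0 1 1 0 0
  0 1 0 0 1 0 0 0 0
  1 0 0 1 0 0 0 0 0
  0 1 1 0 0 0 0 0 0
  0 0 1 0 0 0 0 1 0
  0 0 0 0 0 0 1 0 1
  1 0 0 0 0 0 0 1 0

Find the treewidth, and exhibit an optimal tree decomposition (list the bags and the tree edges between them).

Treewidth 2.
One such decomposition:
Bags: B1 = {0, 7, 8}  B2 = {0, 4, 7}  B3 = {3, 4, 7}  B4 = {1, 3, 7}  B5 = {1, 5, 7}  B6 = {2, 5, 7}  B7 = {2, 6, 7}
Tree: B1–B2, B2–B3, B3–B4, B4–B5, B5–B6, B6–B7

Every bag has size at most 3, so the width is 3 − 1 = 2 and tw(G) ≤ 2. For the lower bound, G contains the cycle 7–8–0–4–3–1–5–2–6–7, so G is not a forest; only forests have treewidth ≤ 1, hence tw(G) ≥ 2. Combining the bounds, tw(G) = 2.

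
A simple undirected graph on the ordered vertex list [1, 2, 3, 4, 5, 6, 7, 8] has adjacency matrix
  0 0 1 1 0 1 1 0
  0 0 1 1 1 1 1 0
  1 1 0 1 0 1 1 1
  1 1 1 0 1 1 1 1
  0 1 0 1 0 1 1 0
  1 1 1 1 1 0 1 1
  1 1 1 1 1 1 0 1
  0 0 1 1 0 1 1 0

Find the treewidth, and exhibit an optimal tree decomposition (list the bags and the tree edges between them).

Treewidth 4.
One optimal decomposition is:
Bags: B1 = {2, 3, 4, 6, 7}  B2 = {1, 3, 4, 6, 7}  B3 = {3, 4, 6, 7, 8}  B4 = {2, 4, 5, 6, 7}
Tree: B1–B2, B1–B3, B1–B4

Every bag has size at most 5, so the width is 5 − 1 = 4 and tw(G) ≤ 4. Conversely, {3, 4, 6, 7, 8} is a clique of size 5, and the vertices of any clique must share a bag in every tree decomposition; so some bag has ≥ 5 vertices and tw(G) ≥ 4. The upper and lower bounds meet at 4, so that is the treewidth.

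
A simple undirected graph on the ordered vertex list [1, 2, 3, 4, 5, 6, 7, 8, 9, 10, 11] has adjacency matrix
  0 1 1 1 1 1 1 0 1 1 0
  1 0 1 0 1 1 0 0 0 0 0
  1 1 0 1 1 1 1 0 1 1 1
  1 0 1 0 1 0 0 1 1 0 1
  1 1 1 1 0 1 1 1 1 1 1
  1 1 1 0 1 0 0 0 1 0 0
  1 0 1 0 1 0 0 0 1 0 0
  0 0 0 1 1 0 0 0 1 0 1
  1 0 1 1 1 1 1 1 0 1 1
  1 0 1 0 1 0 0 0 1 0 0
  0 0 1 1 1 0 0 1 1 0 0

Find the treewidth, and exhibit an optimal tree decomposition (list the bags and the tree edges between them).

Treewidth 4.
One such decomposition:
Bags: B1 = {1, 2, 3, 5, 6}  B2 = {1, 3, 5, 6, 9}  B3 = {1, 3, 4, 5, 9}  B4 = {3, 4, 5, 9, 11}  B5 = {1, 3, 5, 9, 10}  B6 = {4, 5, 8, 9, 11}  B7 = {1, 3, 5, 7, 9}
Tree: B1–B2, B2–B3, B3–B4, B2–B5, B4–B6, B3–B7

Each bag holds 5 vertices, so the decomposition has width 4, which upper-bounds the treewidth. For the lower bound, the 5 vertices {4, 5, 8, 9, 11} are pairwise adjacent, and any tree decomposition puts a clique entirely inside one bag — forcing width ≥ 4. Therefore the treewidth is 4.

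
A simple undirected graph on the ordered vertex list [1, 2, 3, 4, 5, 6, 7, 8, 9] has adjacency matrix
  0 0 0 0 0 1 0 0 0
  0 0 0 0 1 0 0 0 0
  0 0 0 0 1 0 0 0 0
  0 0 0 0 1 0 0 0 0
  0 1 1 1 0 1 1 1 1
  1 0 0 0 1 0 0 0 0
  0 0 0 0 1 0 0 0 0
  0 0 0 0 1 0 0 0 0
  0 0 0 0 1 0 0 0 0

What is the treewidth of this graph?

A width-1 tree decomposition is:
Bags: B1 = {5, 6}  B2 = {5, 8}  B3 = {4, 5}  B4 = {1, 6}  B5 = {2, 5}  B6 = {5, 7}  B7 = {3, 5}  B8 = {5, 9}
Tree: B1–B2, B2–B3, B1–B4, B1–B5, B3–B6, B3–B7, B2–B8
The largest bag has 2 vertices, giving width 1; this decomposition certifies tw(G) ≤ 1. Any graph with an edge has treewidth ≥ 1, and G has the edge 5–6. Combining the bounds, tw(G) = 1.

1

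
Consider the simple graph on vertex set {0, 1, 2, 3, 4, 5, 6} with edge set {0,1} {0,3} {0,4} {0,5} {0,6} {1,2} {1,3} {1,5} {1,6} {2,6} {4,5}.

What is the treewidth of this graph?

A width-2 tree decomposition is:
Bags: B1 = {0, 1, 5}  B2 = {0, 1, 3}  B3 = {0, 4, 5}  B4 = {0, 1, 6}  B5 = {1, 2, 6}
Tree: B1–B2, B1–B3, B2–B4, B4–B5
The largest bag has 3 vertices, giving width 2; this decomposition certifies tw(G) ≤ 2. On the other hand G contains the 3-clique {0, 1, 3}. A clique must lie in a single bag of any decomposition, so no decomposition can have width below 2. The upper and lower bounds meet at 2, so that is the treewidth.

2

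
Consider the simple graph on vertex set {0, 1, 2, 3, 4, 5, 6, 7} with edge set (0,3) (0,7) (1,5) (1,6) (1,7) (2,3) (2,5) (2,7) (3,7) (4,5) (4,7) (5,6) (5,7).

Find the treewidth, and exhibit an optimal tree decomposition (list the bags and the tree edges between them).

Each bag holds 3 vertices, so the decomposition has width 2, which upper-bounds the treewidth. Conversely, {1, 5, 6} is a clique of size 3, and the vertices of any clique must share a bag in every tree decomposition; so some bag has ≥ 3 vertices and tw(G) ≥ 2. Combining the bounds, tw(G) = 2.

Treewidth 2.
One optimal decomposition is:
Bags: B1 = {4, 5, 7}  B2 = {2, 5, 7}  B3 = {2, 3, 7}  B4 = {1, 5, 7}  B5 = {1, 5, 6}  B6 = {0, 3, 7}
Tree: B1–B2, B2–B3, B2–B4, B4–B5, B3–B6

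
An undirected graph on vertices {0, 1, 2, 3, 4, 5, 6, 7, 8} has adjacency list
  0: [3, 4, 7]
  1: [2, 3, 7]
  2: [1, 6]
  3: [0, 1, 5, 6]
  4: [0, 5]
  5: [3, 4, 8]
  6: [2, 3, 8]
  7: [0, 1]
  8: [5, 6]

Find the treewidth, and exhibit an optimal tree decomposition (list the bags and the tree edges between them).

Treewidth 3.
One optimal decomposition is:
Bags: B1 = {0, 1, 4, 7}  B2 = {0, 1, 3, 4}  B3 = {1, 3, 4, 5}  B4 = {1, 2, 3, 5}  B5 = {2, 3, 5, 6}  B6 = {2, 5, 6, 8}
Tree: B1–B2, B2–B3, B3–B4, B4–B5, B5–B6

Every bag has size at most 4, so the width is 4 − 1 = 3 and tw(G) ≤ 3. For the lower bound: the 4 vertex sets {0,4,7}, {1}, {3}, {2,5,6,8} are disjoint, each induces a connected subgraph, and every pair is joined by at least one edge of G. Contracting each set to a single vertex therefore yields K_{4} as a minor, and since treewidth is minor-monotone, tw(G) ≥ tw(K_{4}) = 3. The upper and lower bounds meet at 3, so that is the treewidth.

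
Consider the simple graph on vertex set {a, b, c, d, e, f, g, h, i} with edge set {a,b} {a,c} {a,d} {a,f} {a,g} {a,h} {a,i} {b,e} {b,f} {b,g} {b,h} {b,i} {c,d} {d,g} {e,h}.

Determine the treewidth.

2

A width-2 tree decomposition is:
Bags: B1 = {a, b, h}  B2 = {a, b, f}  B3 = {a, b, g}  B4 = {a, d, g}  B5 = {b, e, h}  B6 = {a, b, i}  B7 = {a, c, d}
Tree: B1–B2, B2–B3, B3–B4, B1–B5, B3–B6, B4–B7
Each bag holds 3 vertices, so the decomposition has width 2, which upper-bounds the treewidth. Conversely, {b, e, h} is a clique of size 3, and the vertices of any clique must share a bag in every tree decomposition; so some bag has ≥ 3 vertices and tw(G) ≥ 2. Therefore the treewidth is 2.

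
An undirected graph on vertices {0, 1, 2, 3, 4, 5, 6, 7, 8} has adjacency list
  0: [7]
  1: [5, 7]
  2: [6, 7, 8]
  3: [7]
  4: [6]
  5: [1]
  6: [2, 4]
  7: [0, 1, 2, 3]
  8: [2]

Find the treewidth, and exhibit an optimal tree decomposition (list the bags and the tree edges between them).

Treewidth 1.
One optimal decomposition is:
Bags: B1 = {2, 7}  B2 = {0, 7}  B3 = {2, 8}  B4 = {2, 6}  B5 = {1, 7}  B6 = {4, 6}  B7 = {3, 7}  B8 = {1, 5}
Tree: B1–B2, B1–B3, B1–B4, B1–B5, B4–B6, B5–B7, B5–B8

Each bag holds 2 vertices, so the decomposition has width 1, which upper-bounds the treewidth. G has an edge, so its treewidth is at least 1. The upper and lower bounds meet at 1, so that is the treewidth.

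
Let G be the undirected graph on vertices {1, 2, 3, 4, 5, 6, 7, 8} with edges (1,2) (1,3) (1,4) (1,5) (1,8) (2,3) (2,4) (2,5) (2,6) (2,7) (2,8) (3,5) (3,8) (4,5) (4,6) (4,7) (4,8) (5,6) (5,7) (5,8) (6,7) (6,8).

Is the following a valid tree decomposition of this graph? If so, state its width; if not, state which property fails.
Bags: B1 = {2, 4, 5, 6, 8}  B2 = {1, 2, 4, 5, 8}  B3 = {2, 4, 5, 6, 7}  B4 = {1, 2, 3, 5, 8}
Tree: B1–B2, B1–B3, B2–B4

Yes; width 4.

Vertex coverage: the bags together contain {1, 2, 3, 4, 5, 6, 7, 8}, the full vertex set. Edge coverage: each edge of G has both endpoints in at least one bag. Running intersection: for every vertex, the bags containing it form a connected subtree. All three properties hold, so this is a valid tree decomposition of width max|bag| − 1 = 4, and hence tw(G) ≤ 4.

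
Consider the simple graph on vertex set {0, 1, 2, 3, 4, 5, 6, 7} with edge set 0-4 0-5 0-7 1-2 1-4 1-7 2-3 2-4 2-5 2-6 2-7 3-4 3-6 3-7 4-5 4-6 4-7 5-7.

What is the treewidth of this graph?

3

A width-3 tree decomposition is:
Bags: B1 = {0, 4, 5, 7}  B2 = {2, 4, 5, 7}  B3 = {2, 3, 4, 7}  B4 = {2, 3, 4, 6}  B5 = {1, 2, 4, 7}
Tree: B1–B2, B2–B3, B3–B4, B3–B5
Every bag has size at most 4, so the width is 4 − 1 = 3 and tw(G) ≤ 3. Conversely, {0, 4, 5, 7} is a clique of size 4, and the vertices of any clique must share a bag in every tree decomposition; so some bag has ≥ 4 vertices and tw(G) ≥ 3. Hence tw(G) = 3 exactly.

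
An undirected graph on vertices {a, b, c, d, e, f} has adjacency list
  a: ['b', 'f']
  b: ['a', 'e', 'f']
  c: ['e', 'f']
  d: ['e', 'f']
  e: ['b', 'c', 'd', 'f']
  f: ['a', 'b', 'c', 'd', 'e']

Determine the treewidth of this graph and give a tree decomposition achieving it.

Each bag holds 3 vertices, so the decomposition has width 2, which upper-bounds the treewidth. On the other hand G contains the 3-clique {d, e, f}. A clique must lie in a single bag of any decomposition, so no decomposition can have width below 2. Combining the bounds, tw(G) = 2.

Treewidth 2.
One optimal decomposition is:
Bags: B1 = {b, e, f}  B2 = {a, b, f}  B3 = {d, e, f}  B4 = {c, e, f}
Tree: B1–B2, B1–B3, B3–B4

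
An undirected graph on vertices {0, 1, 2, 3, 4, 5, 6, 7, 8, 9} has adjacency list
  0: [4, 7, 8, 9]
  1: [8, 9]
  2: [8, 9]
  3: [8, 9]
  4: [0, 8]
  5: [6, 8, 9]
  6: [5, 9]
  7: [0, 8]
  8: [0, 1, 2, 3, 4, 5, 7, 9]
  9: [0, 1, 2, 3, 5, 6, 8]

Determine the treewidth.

A width-2 tree decomposition is:
Bags: B1 = {1, 8, 9}  B2 = {0, 8, 9}  B3 = {3, 8, 9}  B4 = {5, 8, 9}  B5 = {2, 8, 9}  B6 = {0, 4, 8}  B7 = {5, 6, 9}  B8 = {0, 7, 8}
Tree: B1–B2, B2–B3, B1–B4, B2–B5, B2–B6, B4–B7, B2–B8
The largest bag has 3 vertices, giving width 2; this decomposition certifies tw(G) ≤ 2. Conversely, {0, 8, 9} is a clique of size 3, and the vertices of any clique must share a bag in every tree decomposition; so some bag has ≥ 3 vertices and tw(G) ≥ 2. Therefore the treewidth is 2.

2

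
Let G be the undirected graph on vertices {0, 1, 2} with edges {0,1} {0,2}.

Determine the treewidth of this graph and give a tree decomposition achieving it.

Treewidth 1.
Bags: B1 = {0, 2}  B2 = {0, 1}
Tree: B1–B2

The largest bag has 2 vertices, giving width 1; this decomposition certifies tw(G) ≤ 1. Since G has at least one edge (e.g. 0–2), it is not an edgeless graph, so tw(G) ≥ 1. Therefore the treewidth is 1.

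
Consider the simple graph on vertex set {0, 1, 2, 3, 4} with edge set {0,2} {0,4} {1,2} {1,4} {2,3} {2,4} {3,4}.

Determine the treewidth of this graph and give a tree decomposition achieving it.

Treewidth 2.
Bags: B1 = {0, 2, 4}  B2 = {1, 2, 4}  B3 = {2, 3, 4}
Tree: B1–B2, B1–B3

Each bag holds 3 vertices, so the decomposition has width 2, which upper-bounds the treewidth. Conversely, {0, 2, 4} is a clique of size 3, and the vertices of any clique must share a bag in every tree decomposition; so some bag has ≥ 3 vertices and tw(G) ≥ 2. Combining the bounds, tw(G) = 2.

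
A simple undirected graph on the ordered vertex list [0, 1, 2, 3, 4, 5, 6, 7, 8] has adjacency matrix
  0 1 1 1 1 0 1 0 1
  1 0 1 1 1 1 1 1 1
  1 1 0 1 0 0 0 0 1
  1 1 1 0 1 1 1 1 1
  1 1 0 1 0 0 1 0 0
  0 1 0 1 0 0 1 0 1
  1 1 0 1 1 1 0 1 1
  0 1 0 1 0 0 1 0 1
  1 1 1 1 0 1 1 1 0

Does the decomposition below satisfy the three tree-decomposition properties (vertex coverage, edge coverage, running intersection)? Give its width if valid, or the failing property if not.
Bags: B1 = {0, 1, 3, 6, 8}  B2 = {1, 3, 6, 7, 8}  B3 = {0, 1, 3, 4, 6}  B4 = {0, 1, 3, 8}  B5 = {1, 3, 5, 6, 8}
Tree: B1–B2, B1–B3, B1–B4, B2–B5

A tree decomposition must satisfy three properties: every vertex lies in some bag; for every edge, both endpoints lie together in some bag; and for every vertex, the bags containing it form a connected subtree. Here vertex 2 appears in no bag, so the decomposition is invalid.

No — vertex 2 appears in no bag.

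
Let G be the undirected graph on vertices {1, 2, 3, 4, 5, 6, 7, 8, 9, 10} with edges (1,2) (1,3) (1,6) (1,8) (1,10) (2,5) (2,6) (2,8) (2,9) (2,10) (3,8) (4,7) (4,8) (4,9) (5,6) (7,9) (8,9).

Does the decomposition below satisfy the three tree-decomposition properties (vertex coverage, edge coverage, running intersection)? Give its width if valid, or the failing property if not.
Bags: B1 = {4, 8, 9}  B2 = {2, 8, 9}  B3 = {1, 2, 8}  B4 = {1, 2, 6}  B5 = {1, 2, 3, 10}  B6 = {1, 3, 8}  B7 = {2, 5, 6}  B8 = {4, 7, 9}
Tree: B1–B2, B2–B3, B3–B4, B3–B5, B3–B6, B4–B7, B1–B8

A tree decomposition must satisfy three properties: every vertex lies in some bag; for every edge, both endpoints lie together in some bag; and for every vertex, the bags containing it form a connected subtree. Here bags containing vertex 3 are not connected in the tree, so the decomposition is invalid.

No — bags containing vertex 3 are not connected in the tree.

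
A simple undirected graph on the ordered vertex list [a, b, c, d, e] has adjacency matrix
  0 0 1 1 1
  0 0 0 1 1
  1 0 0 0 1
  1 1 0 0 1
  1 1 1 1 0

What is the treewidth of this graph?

2

A width-2 tree decomposition is:
Bags: B1 = {b, d, e}  B2 = {a, d, e}  B3 = {a, c, e}
Tree: B1–B2, B2–B3
Each bag holds 3 vertices, so the decomposition has width 2, which upper-bounds the treewidth. For the lower bound, the 3 vertices {a, d, e} are pairwise adjacent, and any tree decomposition puts a clique entirely inside one bag — forcing width ≥ 2. The upper and lower bounds meet at 2, so that is the treewidth.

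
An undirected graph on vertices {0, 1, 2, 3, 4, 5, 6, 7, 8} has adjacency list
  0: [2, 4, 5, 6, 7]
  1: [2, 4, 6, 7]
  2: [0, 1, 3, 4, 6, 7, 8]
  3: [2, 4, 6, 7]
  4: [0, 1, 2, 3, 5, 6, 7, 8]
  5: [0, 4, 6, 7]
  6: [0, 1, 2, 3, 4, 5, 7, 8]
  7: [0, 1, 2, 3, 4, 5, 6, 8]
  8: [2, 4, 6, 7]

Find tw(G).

4

A width-4 tree decomposition is:
Bags: B1 = {2, 4, 6, 7, 8}  B2 = {1, 2, 4, 6, 7}  B3 = {0, 2, 4, 6, 7}  B4 = {2, 3, 4, 6, 7}  B5 = {0, 4, 5, 6, 7}
Tree: B1–B2, B2–B3, B3–B4, B3–B5
Every bag has size at most 5, so the width is 5 − 1 = 4 and tw(G) ≤ 4. Conversely, {0, 2, 4, 6, 7} is a clique of size 5, and the vertices of any clique must share a bag in every tree decomposition; so some bag has ≥ 5 vertices and tw(G) ≥ 4. The upper and lower bounds meet at 4, so that is the treewidth.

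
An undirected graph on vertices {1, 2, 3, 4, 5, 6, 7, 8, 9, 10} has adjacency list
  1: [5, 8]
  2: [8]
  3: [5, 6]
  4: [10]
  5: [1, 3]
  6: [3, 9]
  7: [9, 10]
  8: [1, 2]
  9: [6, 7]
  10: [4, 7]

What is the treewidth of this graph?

1

A width-1 tree decomposition is:
Bags: B1 = {2, 8}  B2 = {1, 8}  B3 = {1, 5}  B4 = {3, 5}  B5 = {3, 6}  B6 = {6, 9}  B7 = {7, 9}  B8 = {7, 10}  B9 = {4, 10}
Tree: B1–B2, B2–B3, B3–B4, B4–B5, B5–B6, B6–B7, B7–B8, B8–B9
The largest bag has 2 vertices, giving width 1; this decomposition certifies tw(G) ≤ 1. Since G has at least one edge (e.g. 2–8), it is not an edgeless graph, so tw(G) ≥ 1. Hence tw(G) = 1 exactly.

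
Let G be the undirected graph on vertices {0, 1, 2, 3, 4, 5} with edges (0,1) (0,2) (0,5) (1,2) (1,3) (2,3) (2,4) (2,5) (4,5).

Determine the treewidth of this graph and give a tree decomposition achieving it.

Each bag holds 3 vertices, so the decomposition has width 2, which upper-bounds the treewidth. Conversely, {0, 1, 2} is a clique of size 3, and the vertices of any clique must share a bag in every tree decomposition; so some bag has ≥ 3 vertices and tw(G) ≥ 2. The upper and lower bounds meet at 2, so that is the treewidth.

Treewidth 2.
One such decomposition:
Bags: B1 = {0, 1, 2}  B2 = {0, 2, 5}  B3 = {2, 4, 5}  B4 = {1, 2, 3}
Tree: B1–B2, B2–B3, B1–B4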